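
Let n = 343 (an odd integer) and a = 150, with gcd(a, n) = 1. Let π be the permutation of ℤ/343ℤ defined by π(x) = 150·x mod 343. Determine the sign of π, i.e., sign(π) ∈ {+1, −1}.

Trace 13: π^k(13) = [13, 235, 264, 155, 269, 219, 265] for k=0..6.
4 cycles of lengths [294, 42, 6, 1].
343 − 4 = 339 transpositions; sign(π) = (−1)^339 = -1.

-1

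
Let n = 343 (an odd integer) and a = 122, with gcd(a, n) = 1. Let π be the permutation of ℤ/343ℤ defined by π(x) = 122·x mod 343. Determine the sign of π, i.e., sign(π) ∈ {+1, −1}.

Start at x=78: 78 → 255 → 240 → 125 → 158 → 68 → 64 → … (one orbit).
The orbit structure of x ↦ 122x mod 343: 4 orbits of sizes [294, 42, 6, 1].
n − c = 343 − 4 = 339; sign = (−1)^339 = -1.
Via Zolotarev, sign(π_{122}) = (122|343) = -1.

-1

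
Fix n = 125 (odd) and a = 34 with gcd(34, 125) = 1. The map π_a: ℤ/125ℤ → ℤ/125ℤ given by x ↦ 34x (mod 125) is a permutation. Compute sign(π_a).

Orbit of 56 under x↦34x: [56, 29, 111, 24, 66, 119, 46]… (length divides ord_125(34)).
7 cycles of lengths [50, 50, 10, 10, 2, 2, 1].
Σ(ℓ_i−1) = 125−7 = 118; sign = (−1)^118 = +1.

+1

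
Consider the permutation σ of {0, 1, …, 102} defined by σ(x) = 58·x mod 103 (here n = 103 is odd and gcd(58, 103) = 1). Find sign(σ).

+1

Trace 26: π^k(26) = [26, 66, 17, 59, 23, 98, 19] for k=0..6.
3 cycles of lengths [51, 51, 1].
Σ(ℓ_i−1) = 103−3 = 100; sign = (−1)^100 = +1.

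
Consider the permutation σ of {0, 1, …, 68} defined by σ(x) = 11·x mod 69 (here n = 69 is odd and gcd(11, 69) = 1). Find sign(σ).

Orbit of 31 under x↦11x: [31, 65, 25, 68, 58, 17, 49]… (length divides ord_69(11)).
5 cycles of lengths [22, 22, 22, 2, 1].
sign(π) = (−1)^{n − #cycles} = (−1)^{69−5} = (−1)^64 = +1.
Via Zolotarev, sign(π_{11}) = (11|69) = +1.

+1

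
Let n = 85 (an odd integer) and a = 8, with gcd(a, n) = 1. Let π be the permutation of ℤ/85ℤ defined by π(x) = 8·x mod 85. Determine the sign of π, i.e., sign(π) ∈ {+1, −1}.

-1

Start at x=64: 64 → 2 → 16 → 43 → 4 → 32 → 1 → … (one orbit).
Cycle lengths of π_8 on ℤ/85ℤ: [8, 8, 8, 8, 8, 8, 8, 8, 8, 8, 4, 1]; 12 cycles in total.
85 − 12 = 73 transpositions; sign(π) = (−1)^73 = -1.
(8|85)_J = -1 (Zolotarev's lemma cross-check).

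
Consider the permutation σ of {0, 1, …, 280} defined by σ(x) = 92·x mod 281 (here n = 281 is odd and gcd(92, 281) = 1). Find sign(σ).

Trace 73: π^k(73) = [73, 253, 234, 172, 88, 228, 182] for k=0..6.
π_92 has 6 disjoint cycles with lengths [56, 56, 56, 56, 56, 1] on {0,…,280}.
sign(π) = (−1)^{n − #cycles} = (−1)^{281−6} = (−1)^275 = -1.
Via Zolotarev, sign(π_{92}) = (92|281) = -1.

-1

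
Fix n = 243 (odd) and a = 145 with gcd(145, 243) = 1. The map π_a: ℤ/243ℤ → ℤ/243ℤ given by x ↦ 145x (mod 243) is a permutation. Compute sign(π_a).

Trace 154: π^k(154) = [154, 217, 118, 100, 163, 64, 46] for k=0..6.
27 cycles of lengths [27, 27, 27, 27, 27, 27, 9, 9, 9, 9, 9, 9, 3, 3, 3, 3, 3, 3, 1, 1, 1, 1, 1, 1, 1, 1, 1].
With 27 cycles on 243 points, sign = (−1)^{243−27} = +1.

+1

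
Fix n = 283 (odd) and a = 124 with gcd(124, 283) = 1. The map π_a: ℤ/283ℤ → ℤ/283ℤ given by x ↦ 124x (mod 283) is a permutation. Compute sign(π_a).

-1

Start at x=217: 217 → 23 → 22 → 181 → 87 → 34 → 254 → … (one orbit).
Cycle type of π: 282 + 1; total 2 cycles.
283 − 2 = 281 transpositions; sign(π) = (−1)^281 = -1.
Via Zolotarev, sign(π_{124}) = (124|283) = -1.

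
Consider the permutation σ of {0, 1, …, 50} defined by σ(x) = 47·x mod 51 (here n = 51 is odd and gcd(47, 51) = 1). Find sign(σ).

Trace 1: π^k(1) = [1, 47, 16, 38] for k=0..3.
Decompose π into cycles: lengths [4, 4, 4, 4, 4, 4, 4, 4, 4, 4, 4, 4, 2, 1] (14 cycles, including the fixed point 0).
With 14 cycles on 51 points, sign = (−1)^{51−14} = -1.
Via Zolotarev, sign(π_{47}) = (47|51) = -1.

-1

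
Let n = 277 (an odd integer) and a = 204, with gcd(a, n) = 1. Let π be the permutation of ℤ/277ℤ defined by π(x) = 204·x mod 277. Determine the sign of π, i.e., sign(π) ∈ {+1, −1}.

Orbit of 129 under x↦204x: [129, 1, 204, 66, 168, 201, 8]… (length divides ord_277(204)).
Cycle lengths of π_204 on ℤ/277ℤ: [92, 92, 92, 1]; 4 cycles in total.
277 − 4 = 273 transpositions; sign(π) = (−1)^273 = -1.
Via Zolotarev, sign(π_{204}) = (204|277) = -1.

-1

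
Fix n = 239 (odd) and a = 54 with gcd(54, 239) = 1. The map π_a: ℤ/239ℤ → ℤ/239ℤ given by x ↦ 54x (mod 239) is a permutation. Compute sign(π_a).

+1

Start at x=10: 10 → 62 → 2 → 108 → 96 → 165 → 67 → … (one orbit).
π_54 has 3 disjoint cycles with lengths [119, 119, 1] on {0,…,238}.
Σ(ℓ_i−1) = 239−3 = 236; sign = (−1)^236 = +1.
The Jacobi symbol (54|239) = +1 (Zolotarev) agrees.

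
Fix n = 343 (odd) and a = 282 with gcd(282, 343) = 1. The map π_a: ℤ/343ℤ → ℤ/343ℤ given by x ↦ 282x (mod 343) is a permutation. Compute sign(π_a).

+1

Orbit of 333 under x↦282x: [333, 267, 177, 179, 57, 296, 123]… (length divides ord_343(282)).
Cycle type of π: 147×2 + 21×2 + 3×2 + 1; total 7 cycles.
n − c = 343 − 7 = 336; sign = (−1)^336 = +1.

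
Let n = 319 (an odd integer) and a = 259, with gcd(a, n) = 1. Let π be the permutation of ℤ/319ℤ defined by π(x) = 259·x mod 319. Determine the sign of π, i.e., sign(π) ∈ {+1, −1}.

Orbit of 245 under x↦259x: [245, 293, 284, 186, 5, 19, 136]… (length divides ord_319(259)).
Cycle lengths of π_259 on ℤ/319ℤ: [140, 140, 28, 10, 1]; 5 cycles in total.
With 5 cycles on 319 points, sign = (−1)^{319−5} = +1.
(259|319)_J = +1 (Zolotarev's lemma cross-check).

+1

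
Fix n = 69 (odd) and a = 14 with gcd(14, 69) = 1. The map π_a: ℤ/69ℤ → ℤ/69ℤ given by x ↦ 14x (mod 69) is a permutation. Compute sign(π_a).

Orbit of 55 under x↦14x: [55, 11, 16, 17, 31, 20, 4]… (length divides ord_69(14)).
Decompose π into cycles: lengths [22, 22, 22, 2, 1] (5 cycles, including the fixed point 0).
Σ(ℓ_i−1) = 69−5 = 64; sign = (−1)^64 = +1.
(14|69)_J = +1 (Zolotarev's lemma cross-check).

+1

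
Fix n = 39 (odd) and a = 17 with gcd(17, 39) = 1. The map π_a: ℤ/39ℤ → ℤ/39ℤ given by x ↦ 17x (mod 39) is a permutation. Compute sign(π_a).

-1

Start at x=23: 23 → 1 → 17 → 16 → 38 → 22 → 23 (one orbit).
The orbit structure of x ↦ 17x mod 39: 8 orbits of sizes [6, 6, 6, 6, 6, 6, 2, 1].
n − c = 39 − 8 = 31; sign = (−1)^31 = -1.
(17|39)_J = -1 (Zolotarev's lemma cross-check).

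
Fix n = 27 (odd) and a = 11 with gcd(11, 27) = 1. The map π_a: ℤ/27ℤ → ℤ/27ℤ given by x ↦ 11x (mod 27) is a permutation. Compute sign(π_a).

Trace 26: π^k(26) = [26, 16, 14, 19, 20, 4, 17] for k=0..6.
4 cycles of lengths [18, 6, 2, 1].
With 4 cycles on 27 points, sign = (−1)^{27−4} = -1.

-1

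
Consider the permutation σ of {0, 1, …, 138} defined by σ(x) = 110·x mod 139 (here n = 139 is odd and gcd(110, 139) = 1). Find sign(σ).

Start at x=27: 27 → 51 → 50 → 79 → 72 → 136 → 87 → … (one orbit).
Cycle lengths of π_110 on ℤ/139ℤ: [138, 1]; 2 cycles in total.
Σ(ℓ_i−1) = 139−2 = 137; sign = (−1)^137 = -1.

-1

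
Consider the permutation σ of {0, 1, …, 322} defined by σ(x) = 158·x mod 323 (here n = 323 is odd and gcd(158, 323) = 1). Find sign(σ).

-1

Trace 118: π^k(118) = [118, 233, 315, 28, 225, 20, 253] for k=0..6.
Cycle type of π: 144×2 + 16 + 9×2 + 1; total 6 cycles.
6 cycles on 323: each ℓ→(−1)^(ℓ−1), product (−1)^317 = -1.
Zolotarev: (158|323) = -1, matching the cycle-count sign.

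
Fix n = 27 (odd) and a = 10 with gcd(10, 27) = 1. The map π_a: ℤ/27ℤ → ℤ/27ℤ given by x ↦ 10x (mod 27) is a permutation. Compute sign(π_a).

Start at x=19: 19 → 1 → 10 → 19 (one orbit).
15 cycles of lengths [3, 3, 3, 3, 3, 3, 1, 1, 1, 1, 1, 1, 1, 1, 1].
sign(π) = (−1)^{n − #cycles} = (−1)^{27−15} = (−1)^12 = +1.

+1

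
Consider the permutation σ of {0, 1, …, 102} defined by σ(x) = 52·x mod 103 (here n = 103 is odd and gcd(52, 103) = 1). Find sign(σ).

Orbit of 28 under x↦52x: [28, 14, 7, 55, 79, 91, 97]… (length divides ord_103(52)).
3 cycles of lengths [51, 51, 1].
n − c = 103 − 3 = 100; sign = (−1)^100 = +1.

+1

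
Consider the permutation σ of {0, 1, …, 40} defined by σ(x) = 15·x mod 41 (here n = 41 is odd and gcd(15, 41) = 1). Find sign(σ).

-1

Orbit of 4 under x↦15x: [4, 19, 39, 11, 1, 15, 20]… (length divides ord_41(15)).
2 cycles of lengths [40, 1].
41 − 2 = 39 transpositions; sign(π) = (−1)^39 = -1.
Via Zolotarev, sign(π_{15}) = (15|41) = -1.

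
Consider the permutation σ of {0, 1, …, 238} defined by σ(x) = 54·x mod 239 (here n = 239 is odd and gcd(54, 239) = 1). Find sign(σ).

+1

Trace 157: π^k(157) = [157, 113, 127, 166, 121, 81, 72] for k=0..6.
Decompose π into cycles: lengths [119, 119, 1] (3 cycles, including the fixed point 0).
sign(π) = (−1)^{n − #cycles} = (−1)^{239−3} = (−1)^236 = +1.
Via Zolotarev, sign(π_{54}) = (54|239) = +1.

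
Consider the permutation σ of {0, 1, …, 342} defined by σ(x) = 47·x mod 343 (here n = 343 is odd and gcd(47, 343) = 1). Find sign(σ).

-1

Orbit of 253 under x↦47x: [253, 229, 130, 279, 79, 283, 267]… (length divides ord_343(47)).
Decompose π into cycles: lengths [294, 42, 6, 1] (4 cycles, including the fixed point 0).
n − c = 343 − 4 = 339; sign = (−1)^339 = -1.
Zolotarev: (47|343) = -1, matching the cycle-count sign.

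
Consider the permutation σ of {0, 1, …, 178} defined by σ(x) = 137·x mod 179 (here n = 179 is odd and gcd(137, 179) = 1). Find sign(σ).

-1

Orbit of 154 under x↦137x: [154, 155, 113, 87, 105, 65, 134]… (length divides ord_179(137)).
π_137 has 2 disjoint cycles with lengths [178, 1] on {0,…,178}.
With 2 cycles on 179 points, sign = (−1)^{179−2} = -1.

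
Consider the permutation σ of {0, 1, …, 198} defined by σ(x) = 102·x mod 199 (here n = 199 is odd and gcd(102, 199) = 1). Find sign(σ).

Orbit of 132 under x↦102x: [132, 131, 29, 172, 32, 80, 1]… (length divides ord_199(102)).
The orbit structure of x ↦ 102x mod 199: 3 orbits of sizes [99, 99, 1].
With 3 cycles on 199 points, sign = (−1)^{199−3} = +1.

+1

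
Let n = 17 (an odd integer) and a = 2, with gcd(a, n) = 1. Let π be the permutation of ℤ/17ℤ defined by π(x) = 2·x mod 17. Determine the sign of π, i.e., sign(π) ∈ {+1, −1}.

+1

Start at x=8: 8 → 16 → 15 → 13 → 9 → 1 → 2 → … (one orbit).
Cycle type of π: 8×2 + 1; total 3 cycles.
sign(π) = (−1)^{n − #cycles} = (−1)^{17−3} = (−1)^14 = +1.
Check: (2/17) = +1 by Zolotarev.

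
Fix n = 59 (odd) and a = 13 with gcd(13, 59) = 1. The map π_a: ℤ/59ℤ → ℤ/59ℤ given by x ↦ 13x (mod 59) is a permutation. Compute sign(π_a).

Trace 46: π^k(46) = [46, 8, 45, 54, 53, 40, 48] for k=0..6.
The orbit structure of x ↦ 13x mod 59: 2 orbits of sizes [58, 1].
2 cycles on 59: each ℓ→(−1)^(ℓ−1), product (−1)^57 = -1.
Check: (13/59) = -1 by Zolotarev.

-1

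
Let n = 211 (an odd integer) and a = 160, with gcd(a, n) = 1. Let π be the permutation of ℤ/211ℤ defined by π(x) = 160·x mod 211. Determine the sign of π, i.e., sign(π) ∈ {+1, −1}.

Trace 204: π^k(204) = [204, 146, 150, 157, 11, 72, 126] for k=0..6.
Cycle type of π: 210 + 1; total 2 cycles.
sign(π) = (−1)^{n − #cycles} = (−1)^{211−2} = (−1)^209 = -1.

-1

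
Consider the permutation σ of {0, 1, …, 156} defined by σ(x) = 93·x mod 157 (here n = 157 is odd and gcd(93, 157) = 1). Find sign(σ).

+1

Orbit of 75 under x↦93x: [75, 67, 108, 153, 99, 101, 130]… (length divides ord_157(93)).
Cycle type of π: 13×12 + 1; total 13 cycles.
With 13 cycles on 157 points, sign = (−1)^{157−13} = +1.
Via Zolotarev, sign(π_{93}) = (93|157) = +1.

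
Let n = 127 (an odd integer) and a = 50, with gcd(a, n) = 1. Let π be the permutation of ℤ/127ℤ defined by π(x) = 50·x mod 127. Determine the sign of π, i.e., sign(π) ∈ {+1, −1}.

+1

Start at x=50: 50 → 87 → 32 → 76 → 117 → 8 → 19 → … (one orbit).
Decompose π into cycles: lengths [21, 21, 21, 21, 21, 21, 1] (7 cycles, including the fixed point 0).
sign(π) = (−1)^{n − #cycles} = (−1)^{127−7} = (−1)^120 = +1.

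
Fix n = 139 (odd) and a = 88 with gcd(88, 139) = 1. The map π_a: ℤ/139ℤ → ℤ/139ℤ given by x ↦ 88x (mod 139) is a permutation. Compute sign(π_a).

-1

Trace 32: π^k(32) = [32, 36, 110, 89, 48, 54, 26] for k=0..6.
Cycle type of π: 138 + 1; total 2 cycles.
With 2 cycles on 139 points, sign = (−1)^{139−2} = -1.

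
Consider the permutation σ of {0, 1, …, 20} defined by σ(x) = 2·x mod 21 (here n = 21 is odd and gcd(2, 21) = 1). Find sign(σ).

-1

Orbit of 1 under x↦2x: [1, 2, 4, 8, 16, 11]… (length divides ord_21(2)).
Decompose π into cycles: lengths [6, 6, 3, 3, 2, 1] (6 cycles, including the fixed point 0).
sign(π) = (−1)^{n − #cycles} = (−1)^{21−6} = (−1)^15 = -1.
(2|21)_J = -1 (Zolotarev's lemma cross-check).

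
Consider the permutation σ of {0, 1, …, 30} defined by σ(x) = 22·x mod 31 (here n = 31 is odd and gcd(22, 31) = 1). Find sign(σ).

-1

Start at x=5: 5 → 17 → 2 → 13 → 7 → 30 → 9 → … (one orbit).
Decompose π into cycles: lengths [30, 1] (2 cycles, including the fixed point 0).
n − c = 31 − 2 = 29; sign = (−1)^29 = -1.
Zolotarev: (22|31) = -1, matching the cycle-count sign.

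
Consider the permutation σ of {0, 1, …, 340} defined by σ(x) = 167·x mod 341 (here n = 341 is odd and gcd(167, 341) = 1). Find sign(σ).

+1

Start at x=337: 337 → 14 → 292 → 1 → 167 → 268 → 85 → … (one orbit).
π_167 has 13 disjoint cycles with lengths [30, 30, 30, 30, 30, 30, 30, 30, 30, 30, 30, 10, 1] on {0,…,340}.
n − c = 341 − 13 = 328; sign = (−1)^328 = +1.
Via Zolotarev, sign(π_{167}) = (167|341) = +1.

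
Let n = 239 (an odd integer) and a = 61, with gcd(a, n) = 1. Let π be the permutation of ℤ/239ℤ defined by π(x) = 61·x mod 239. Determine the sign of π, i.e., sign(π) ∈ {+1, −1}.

+1

Start at x=50: 50 → 182 → 108 → 135 → 109 → 196 → 6 → … (one orbit).
Cycle lengths of π_61 on ℤ/239ℤ: [119, 119, 1]; 3 cycles in total.
n − c = 239 − 3 = 236; sign = (−1)^236 = +1.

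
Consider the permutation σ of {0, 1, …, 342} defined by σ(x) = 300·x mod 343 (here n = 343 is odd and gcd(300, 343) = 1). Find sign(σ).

-1

Start at x=106: 106 → 244 → 141 → 111 → 29 → 125 → 113 → … (one orbit).
Cycle type of π: 98×3 + 14×3 + 2×3 + 1; total 10 cycles.
Σ(ℓ_i−1) = 343−10 = 333; sign = (−1)^333 = -1.
(300|343)_J = -1 (Zolotarev's lemma cross-check).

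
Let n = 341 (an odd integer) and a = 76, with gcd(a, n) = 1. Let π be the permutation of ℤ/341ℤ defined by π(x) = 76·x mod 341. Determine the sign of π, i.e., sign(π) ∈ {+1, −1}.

Orbit of 142 under x↦76x: [142, 221, 87, 133, 219, 276, 175]… (length divides ord_341(76)).
Cycle type of π: 30×10 + 15×2 + 2×5 + 1; total 18 cycles.
341 − 18 = 323 transpositions; sign(π) = (−1)^323 = -1.
The Jacobi symbol (76|341) = -1 (Zolotarev) agrees.

-1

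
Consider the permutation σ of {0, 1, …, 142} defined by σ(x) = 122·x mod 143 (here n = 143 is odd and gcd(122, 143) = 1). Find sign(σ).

Orbit of 122 under x↦122x: [122, 12, 34, 1]… (length divides ord_143(122)).
π_122 has 44 disjoint cycles with lengths [4, 4, 4, 4, 4, 4, 4, 4, 4, 4, 4, 4, 4, 4, 4, 4, 4, 4, 4, 4, 4, 4, 4, 4, 4, 4, 4, 4, 4, 4, 4, 4, 4, 1, 1, 1, 1, 1, 1, 1, 1, 1, 1, 1] on {0,…,142}.
Σ(ℓ_i−1) = 143−44 = 99; sign = (−1)^99 = -1.
Via Zolotarev, sign(π_{122}) = (122|143) = -1.

-1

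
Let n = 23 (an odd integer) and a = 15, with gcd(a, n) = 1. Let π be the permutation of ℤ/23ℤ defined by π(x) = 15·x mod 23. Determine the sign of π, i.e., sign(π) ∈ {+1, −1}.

-1

Orbit of 3 under x↦15x: [3, 22, 8, 5, 6, 21, 16]… (length divides ord_23(15)).
Decompose π into cycles: lengths [22, 1] (2 cycles, including the fixed point 0).
With 2 cycles on 23 points, sign = (−1)^{23−2} = -1.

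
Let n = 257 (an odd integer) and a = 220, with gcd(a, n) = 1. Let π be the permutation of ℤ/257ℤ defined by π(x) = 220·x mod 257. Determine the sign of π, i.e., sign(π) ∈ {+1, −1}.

Orbit of 242 under x↦220x: [242, 41, 25, 103, 44, 171, 98]… (length divides ord_257(220)).
The orbit structure of x ↦ 220x mod 257: 2 orbits of sizes [256, 1].
sign(π) = (−1)^{n − #cycles} = (−1)^{257−2} = (−1)^255 = -1.
The Jacobi symbol (220|257) = -1 (Zolotarev) agrees.

-1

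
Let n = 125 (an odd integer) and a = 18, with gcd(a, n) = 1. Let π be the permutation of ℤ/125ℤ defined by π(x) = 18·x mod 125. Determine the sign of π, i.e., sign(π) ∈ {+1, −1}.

-1

Trace 68: π^k(68) = [68, 99, 32, 76, 118, 124, 107] for k=0..6.
Decompose π into cycles: lengths [20, 20, 20, 20, 20, 4, 4, 4, 4, 4, 4, 1] (12 cycles, including the fixed point 0).
12 cycles on 125: each ℓ→(−1)^(ℓ−1), product (−1)^113 = -1.
Via Zolotarev, sign(π_{18}) = (18|125) = -1.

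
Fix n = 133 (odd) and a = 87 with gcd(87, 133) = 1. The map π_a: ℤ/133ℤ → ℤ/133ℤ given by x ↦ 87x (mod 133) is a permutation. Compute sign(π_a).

Trace 121: π^k(121) = [121, 20, 11, 26, 1, 87] for k=0..5.
26 cycles of lengths [6, 6, 6, 6, 6, 6, 6, 6, 6, 6, 6, 6, 6, 6, 6, 6, 6, 6, 6, 3, 3, 3, 3, 3, 3, 1].
133 − 26 = 107 transpositions; sign(π) = (−1)^107 = -1.
Via Zolotarev, sign(π_{87}) = (87|133) = -1.

-1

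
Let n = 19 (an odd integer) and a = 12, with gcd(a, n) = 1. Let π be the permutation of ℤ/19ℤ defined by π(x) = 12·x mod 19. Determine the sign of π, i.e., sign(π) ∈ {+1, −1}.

Trace 18: π^k(18) = [18, 7, 8, 1, 12, 11] for k=0..5.
π_12 has 4 disjoint cycles with lengths [6, 6, 6, 1] on {0,…,18}.
4 cycles on 19: each ℓ→(−1)^(ℓ−1), product (−1)^15 = -1.
Check: (12/19) = -1 by Zolotarev.

-1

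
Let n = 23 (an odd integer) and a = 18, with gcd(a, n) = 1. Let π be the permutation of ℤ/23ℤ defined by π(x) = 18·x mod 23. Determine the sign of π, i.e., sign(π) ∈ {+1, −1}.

+1

Orbit of 6 under x↦18x: [6, 16, 12, 9, 1, 18, 2]… (length divides ord_23(18)).
Cycle lengths of π_18 on ℤ/23ℤ: [11, 11, 1]; 3 cycles in total.
n − c = 23 − 3 = 20; sign = (−1)^20 = +1.
Via Zolotarev, sign(π_{18}) = (18|23) = +1.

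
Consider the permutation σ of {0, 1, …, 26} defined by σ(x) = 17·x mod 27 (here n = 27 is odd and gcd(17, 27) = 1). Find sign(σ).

-1

Orbit of 19 under x↦17x: [19, 26, 10, 8, 1, 17]… (length divides ord_27(17)).
8 cycles of lengths [6, 6, 6, 2, 2, 2, 2, 1].
sign(π) = (−1)^{n − #cycles} = (−1)^{27−8} = (−1)^19 = -1.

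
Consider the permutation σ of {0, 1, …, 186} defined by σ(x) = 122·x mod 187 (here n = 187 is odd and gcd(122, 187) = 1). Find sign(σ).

-1

Start at x=89: 89 → 12 → 155 → 23 → 1 → 122 → 111 → … (one orbit).
Cycle type of π: 16×11 + 1×11; total 22 cycles.
With 22 cycles on 187 points, sign = (−1)^{187−22} = -1.
Check: (122/187) = -1 by Zolotarev.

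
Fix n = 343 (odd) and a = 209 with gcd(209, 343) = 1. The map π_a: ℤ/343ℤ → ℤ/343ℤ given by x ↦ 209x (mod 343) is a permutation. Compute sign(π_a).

Start at x=57: 57 → 251 → 323 → 279 → 1 → 209 → 120 → … (one orbit).
The orbit structure of x ↦ 209x mod 343: 10 orbits of sizes [98, 98, 98, 14, 14, 14, 2, 2, 2, 1].
343 − 10 = 333 transpositions; sign(π) = (−1)^333 = -1.

-1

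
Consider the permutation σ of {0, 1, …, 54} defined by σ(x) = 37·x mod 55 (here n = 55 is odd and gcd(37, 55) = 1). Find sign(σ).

Orbit of 14 under x↦37x: [14, 23, 26, 27, 9, 3, 1]… (length divides ord_55(37)).
6 cycles of lengths [20, 20, 5, 5, 4, 1].
55 − 6 = 49 transpositions; sign(π) = (−1)^49 = -1.
Zolotarev: (37|55) = -1, matching the cycle-count sign.

-1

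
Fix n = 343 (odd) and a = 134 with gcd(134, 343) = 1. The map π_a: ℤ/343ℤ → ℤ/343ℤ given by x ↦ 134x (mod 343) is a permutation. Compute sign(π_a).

+1

Trace 204: π^k(204) = [204, 239, 127, 211, 148, 281, 267] for k=0..6.
Cycle lengths of π_134 on ℤ/343ℤ: [49, 49, 49, 49, 49, 49, 7, 7, 7, 7, 7, 7, 1, 1, 1, 1, 1, 1, 1]; 19 cycles in total.
19 cycles on 343: each ℓ→(−1)^(ℓ−1), product (−1)^324 = +1.
The Jacobi symbol (134|343) = +1 (Zolotarev) agrees.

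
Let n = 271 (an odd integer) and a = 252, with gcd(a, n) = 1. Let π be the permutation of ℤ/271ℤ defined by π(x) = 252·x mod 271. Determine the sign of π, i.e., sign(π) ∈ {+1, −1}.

Orbit of 87 under x↦252x: [87, 244, 242, 9, 100, 268, 57]… (length divides ord_271(252)).
π_252 has 19 disjoint cycles with lengths [15, 15, 15, 15, 15, 15, 15, 15, 15, 15, 15, 15, 15, 15, 15, 15, 15, 15, 1] on {0,…,270}.
Σ(ℓ_i−1) = 271−19 = 252; sign = (−1)^252 = +1.
The Jacobi symbol (252|271) = +1 (Zolotarev) agrees.

+1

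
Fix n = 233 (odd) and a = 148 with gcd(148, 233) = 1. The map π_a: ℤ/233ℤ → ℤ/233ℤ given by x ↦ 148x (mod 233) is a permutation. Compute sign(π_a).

Start at x=71: 71 → 23 → 142 → 46 → 51 → 92 → 102 → … (one orbit).
The orbit structure of x ↦ 148x mod 233: 9 orbits of sizes [29, 29, 29, 29, 29, 29, 29, 29, 1].
sign(π) = (−1)^{n − #cycles} = (−1)^{233−9} = (−1)^224 = +1.

+1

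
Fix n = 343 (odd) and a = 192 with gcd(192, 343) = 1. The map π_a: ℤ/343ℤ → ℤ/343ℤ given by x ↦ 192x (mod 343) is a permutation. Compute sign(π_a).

Orbit of 326 under x↦192x: [326, 166, 316, 304, 58, 160, 193]… (length divides ord_343(192)).
Decompose π into cycles: lengths [294, 42, 6, 1] (4 cycles, including the fixed point 0).
With 4 cycles on 343 points, sign = (−1)^{343−4} = -1.
The Jacobi symbol (192|343) = -1 (Zolotarev) agrees.

-1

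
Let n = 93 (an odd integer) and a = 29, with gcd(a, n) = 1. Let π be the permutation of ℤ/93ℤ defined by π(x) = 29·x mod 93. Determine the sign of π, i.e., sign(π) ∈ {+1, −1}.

Trace 92: π^k(92) = [92, 64, 89, 70, 77, 1, 29] for k=0..6.
π_29 has 11 disjoint cycles with lengths [10, 10, 10, 10, 10, 10, 10, 10, 10, 2, 1] on {0,…,92}.
sign(π) = (−1)^{n − #cycles} = (−1)^{93−11} = (−1)^82 = +1.

+1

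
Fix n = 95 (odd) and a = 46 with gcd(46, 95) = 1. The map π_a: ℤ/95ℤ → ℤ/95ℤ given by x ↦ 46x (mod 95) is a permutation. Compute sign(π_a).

Trace 26: π^k(26) = [26, 56, 11, 31, 1, 46] for k=0..5.
Cycle lengths of π_46 on ℤ/95ℤ: [6, 6, 6, 6, 6, 6, 6, 6, 6, 6, 6, 6, 6, 6, 6, 1, 1, 1, 1, 1]; 20 cycles in total.
95 − 20 = 75 transpositions; sign(π) = (−1)^75 = -1.
(46|95)_J = -1 (Zolotarev's lemma cross-check).

-1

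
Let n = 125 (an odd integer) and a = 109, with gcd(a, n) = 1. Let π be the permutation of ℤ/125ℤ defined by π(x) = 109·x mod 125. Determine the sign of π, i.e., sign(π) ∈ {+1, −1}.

Trace 101: π^k(101) = [101, 9, 106, 54, 11, 74, 66] for k=0..6.
7 cycles of lengths [50, 50, 10, 10, 2, 2, 1].
125 − 7 = 118 transpositions; sign(π) = (−1)^118 = +1.

+1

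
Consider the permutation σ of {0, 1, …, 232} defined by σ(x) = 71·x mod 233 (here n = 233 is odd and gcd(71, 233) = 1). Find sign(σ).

Trace 76: π^k(76) = [76, 37, 64, 117, 152, 74, 128] for k=0..6.
Cycle type of π: 29×8 + 1; total 9 cycles.
Σ(ℓ_i−1) = 233−9 = 224; sign = (−1)^224 = +1.

+1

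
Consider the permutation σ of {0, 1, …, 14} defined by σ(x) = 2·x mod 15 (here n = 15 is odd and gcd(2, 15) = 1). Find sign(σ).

+1

Start at x=1: 1 → 2 → 4 → 8 → 1 (one orbit).
Cycle lengths of π_2 on ℤ/15ℤ: [4, 4, 4, 2, 1]; 5 cycles in total.
sign(π) = (−1)^{n − #cycles} = (−1)^{15−5} = (−1)^10 = +1.
Zolotarev: (2|15) = +1, matching the cycle-count sign.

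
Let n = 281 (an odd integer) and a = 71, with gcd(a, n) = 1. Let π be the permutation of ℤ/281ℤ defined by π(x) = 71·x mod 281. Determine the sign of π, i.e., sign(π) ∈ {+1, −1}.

Start at x=275: 275 → 136 → 102 → 217 → 233 → 245 → 254 → … (one orbit).
The orbit structure of x ↦ 71x mod 281: 2 orbits of sizes [280, 1].
sign(π) = (−1)^{n − #cycles} = (−1)^{281−2} = (−1)^279 = -1.
Via Zolotarev, sign(π_{71}) = (71|281) = -1.

-1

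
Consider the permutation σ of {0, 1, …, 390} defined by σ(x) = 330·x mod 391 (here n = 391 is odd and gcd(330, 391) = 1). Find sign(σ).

-1

Trace 73: π^k(73) = [73, 239, 279, 185, 54, 225, 351] for k=0..6.
6 cycles of lengths [176, 176, 16, 11, 11, 1].
sign(π) = (−1)^{n − #cycles} = (−1)^{391−6} = (−1)^385 = -1.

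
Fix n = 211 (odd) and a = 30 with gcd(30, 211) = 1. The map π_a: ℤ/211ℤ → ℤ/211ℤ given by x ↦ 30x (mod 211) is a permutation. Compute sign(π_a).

Trace 176: π^k(176) = [176, 5, 150, 69, 171, 66, 81] for k=0..6.
Cycle lengths of π_30 on ℤ/211ℤ: [105, 105, 1]; 3 cycles in total.
Σ(ℓ_i−1) = 211−3 = 208; sign = (−1)^208 = +1.
Zolotarev: (30|211) = +1, matching the cycle-count sign.

+1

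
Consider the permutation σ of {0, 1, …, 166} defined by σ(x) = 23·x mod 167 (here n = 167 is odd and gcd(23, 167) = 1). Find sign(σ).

Start at x=90: 90 → 66 → 15 → 11 → 86 → 141 → 70 → … (one orbit).
2 cycles of lengths [166, 1].
With 2 cycles on 167 points, sign = (−1)^{167−2} = -1.
The Jacobi symbol (23|167) = -1 (Zolotarev) agrees.

-1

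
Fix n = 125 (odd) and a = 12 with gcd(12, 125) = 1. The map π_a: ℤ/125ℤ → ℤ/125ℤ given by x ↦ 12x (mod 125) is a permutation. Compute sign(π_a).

Trace 124: π^k(124) = [124, 113, 106, 22, 14, 43, 16] for k=0..6.
Cycle lengths of π_12 on ℤ/125ℤ: [100, 20, 4, 1]; 4 cycles in total.
With 4 cycles on 125 points, sign = (−1)^{125−4} = -1.

-1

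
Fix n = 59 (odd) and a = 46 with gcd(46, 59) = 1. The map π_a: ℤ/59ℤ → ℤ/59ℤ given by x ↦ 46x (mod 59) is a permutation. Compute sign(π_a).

+1

Trace 49: π^k(49) = [49, 12, 21, 22, 9, 1, 46] for k=0..6.
π_46 has 3 disjoint cycles with lengths [29, 29, 1] on {0,…,58}.
sign(π) = (−1)^{n − #cycles} = (−1)^{59−3} = (−1)^56 = +1.
The Jacobi symbol (46|59) = +1 (Zolotarev) agrees.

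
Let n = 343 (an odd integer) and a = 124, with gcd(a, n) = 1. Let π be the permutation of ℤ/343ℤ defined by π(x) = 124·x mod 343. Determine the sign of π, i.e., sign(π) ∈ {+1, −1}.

-1

Trace 120: π^k(120) = [120, 131, 123, 160, 289, 164, 99] for k=0..6.
π_124 has 4 disjoint cycles with lengths [294, 42, 6, 1] on {0,…,342}.
343 − 4 = 339 transpositions; sign(π) = (−1)^339 = -1.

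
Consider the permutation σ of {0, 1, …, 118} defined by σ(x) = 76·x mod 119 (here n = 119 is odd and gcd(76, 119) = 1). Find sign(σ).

-1

Trace 64: π^k(64) = [64, 104, 50, 111, 106, 83, 1] for k=0..6.
Decompose π into cycles: lengths [8, 8, 8, 8, 8, 8, 8, 8, 8, 8, 8, 8, 8, 8, 2, 2, 2, 1] (18 cycles, including the fixed point 0).
n − c = 119 − 18 = 101; sign = (−1)^101 = -1.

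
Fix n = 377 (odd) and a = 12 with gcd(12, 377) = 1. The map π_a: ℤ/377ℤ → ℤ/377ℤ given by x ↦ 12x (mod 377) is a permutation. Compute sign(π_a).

-1

Orbit of 144 under x↦12x: [144, 220, 1, 12]… (length divides ord_377(12)).
The orbit structure of x ↦ 12x mod 377: 98 orbits of sizes [4, 4, 4, 4, 4, 4, 4, 4, 4, 4, 4, 4, 4, 4, 4, 4, 4, 4, 4, 4, 4, 4, 4, 4, 4, 4, 4, 4, 4, 4, 4, 4, 4, 4, 4, 4, 4, 4, 4, 4, 4, 4, 4, 4, 4, 4, 4, 4, 4, 4, 4, 4, 4, 4, 4, 4, 4, 4, 4, 4, 4, 4, 4, 4, 4, 4, 4, 4, 4, 4, 4, 4, 4, 4, 4, 4, 4, 4, 4, 4, 4, 4, 4, 4, 4, 4, 4, 4, 4, 4, 4, 2, 2, 2, 2, 2, 2, 1].
n − c = 377 − 98 = 279; sign = (−1)^279 = -1.
(12|377)_J = -1 (Zolotarev's lemma cross-check).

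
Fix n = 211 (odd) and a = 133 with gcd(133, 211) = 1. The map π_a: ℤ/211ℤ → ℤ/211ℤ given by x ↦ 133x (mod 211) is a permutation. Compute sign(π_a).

Start at x=187: 187 → 184 → 207 → 101 → 140 → 52 → 164 → … (one orbit).
The orbit structure of x ↦ 133x mod 211: 2 orbits of sizes [210, 1].
n − c = 211 − 2 = 209; sign = (−1)^209 = -1.
(133|211)_J = -1 (Zolotarev's lemma cross-check).

-1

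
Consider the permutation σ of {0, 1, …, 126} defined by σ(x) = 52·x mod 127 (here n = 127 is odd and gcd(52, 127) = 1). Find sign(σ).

Start at x=68: 68 → 107 → 103 → 22 → 1 → 52 → 37 → … (one orbit).
Decompose π into cycles: lengths [9, 9, 9, 9, 9, 9, 9, 9, 9, 9, 9, 9, 9, 9, 1] (15 cycles, including the fixed point 0).
Σ(ℓ_i−1) = 127−15 = 112; sign = (−1)^112 = +1.
Check: (52/127) = +1 by Zolotarev.

+1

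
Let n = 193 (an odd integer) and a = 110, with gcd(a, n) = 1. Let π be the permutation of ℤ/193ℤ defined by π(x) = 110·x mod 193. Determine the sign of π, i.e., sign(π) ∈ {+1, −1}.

Start at x=192: 192 → 83 → 59 → 121 → 186 → 2 → 27 → … (one orbit).
The orbit structure of x ↦ 110x mod 193: 3 orbits of sizes [96, 96, 1].
sign(π) = (−1)^{n − #cycles} = (−1)^{193−3} = (−1)^190 = +1.

+1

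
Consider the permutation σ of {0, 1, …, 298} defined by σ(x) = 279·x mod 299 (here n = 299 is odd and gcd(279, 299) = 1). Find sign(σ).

Trace 147: π^k(147) = [147, 50, 196, 266, 62, 255, 282] for k=0..6.
The orbit structure of x ↦ 279x mod 299: 6 orbits of sizes [132, 132, 12, 11, 11, 1].
sign(π) = (−1)^{n − #cycles} = (−1)^{299−6} = (−1)^293 = -1.
Check: (279/299) = -1 by Zolotarev.

-1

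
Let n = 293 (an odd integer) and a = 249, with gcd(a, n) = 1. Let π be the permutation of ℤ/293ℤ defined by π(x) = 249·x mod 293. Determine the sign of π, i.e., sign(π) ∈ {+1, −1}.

Trace 199: π^k(199) = [199, 34, 262, 192, 49, 188, 225] for k=0..6.
Decompose π into cycles: lengths [292, 1] (2 cycles, including the fixed point 0).
293 − 2 = 291 transpositions; sign(π) = (−1)^291 = -1.

-1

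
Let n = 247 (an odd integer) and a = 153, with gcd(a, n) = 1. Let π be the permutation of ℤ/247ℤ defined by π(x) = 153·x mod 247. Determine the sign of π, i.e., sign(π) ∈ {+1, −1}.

Orbit of 191 under x↦153x: [191, 77, 172, 134, 1, 153]… (length divides ord_247(153)).
Decompose π into cycles: lengths [6, 6, 6, 6, 6, 6, 6, 6, 6, 6, 6, 6, 6, 6, 6, 6, 6, 6, 6, 6, 6, 6, 6, 6, 6, 6, 6, 6, 6, 6, 6, 6, 6, 6, 6, 6, 6, 6, 1, 1, 1, 1, 1, 1, 1, 1, 1, 1, 1, 1, 1, 1, 1, 1, 1, 1, 1] (57 cycles, including the fixed point 0).
57 cycles on 247: each ℓ→(−1)^(ℓ−1), product (−1)^190 = +1.

+1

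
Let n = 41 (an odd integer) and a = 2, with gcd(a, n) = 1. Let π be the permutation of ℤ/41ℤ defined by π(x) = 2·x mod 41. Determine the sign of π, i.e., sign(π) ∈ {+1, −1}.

+1

Start at x=1: 1 → 2 → 4 → 8 → 16 → 32 → 23 → … (one orbit).
Cycle type of π: 20×2 + 1; total 3 cycles.
sign(π) = (−1)^{n − #cycles} = (−1)^{41−3} = (−1)^38 = +1.
Via Zolotarev, sign(π_{2}) = (2|41) = +1.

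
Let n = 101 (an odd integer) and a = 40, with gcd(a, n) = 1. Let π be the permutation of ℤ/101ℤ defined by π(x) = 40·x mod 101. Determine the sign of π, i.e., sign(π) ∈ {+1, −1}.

Trace 28: π^k(28) = [28, 9, 57, 58, 98, 82, 48] for k=0..6.
Cycle lengths of π_40 on ℤ/101ℤ: [100, 1]; 2 cycles in total.
With 2 cycles on 101 points, sign = (−1)^{101−2} = -1.
Zolotarev: (40|101) = -1, matching the cycle-count sign.

-1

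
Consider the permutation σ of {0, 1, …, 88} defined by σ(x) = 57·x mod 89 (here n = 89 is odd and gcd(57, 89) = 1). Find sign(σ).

+1

Start at x=2: 2 → 25 → 1 → 57 → 45 → 73 → 67 → … (one orbit).
The orbit structure of x ↦ 57x mod 89: 5 orbits of sizes [22, 22, 22, 22, 1].
sign(π) = (−1)^{n − #cycles} = (−1)^{89−5} = (−1)^84 = +1.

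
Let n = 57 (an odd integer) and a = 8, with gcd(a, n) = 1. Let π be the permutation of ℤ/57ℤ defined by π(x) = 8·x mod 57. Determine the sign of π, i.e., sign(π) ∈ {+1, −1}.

Start at x=50: 50 → 1 → 8 → 7 → 56 → 49 → 50 (one orbit).
Decompose π into cycles: lengths [6, 6, 6, 6, 6, 6, 6, 6, 6, 2, 1] (11 cycles, including the fixed point 0).
Σ(ℓ_i−1) = 57−11 = 46; sign = (−1)^46 = +1.
Check: (8/57) = +1 by Zolotarev.

+1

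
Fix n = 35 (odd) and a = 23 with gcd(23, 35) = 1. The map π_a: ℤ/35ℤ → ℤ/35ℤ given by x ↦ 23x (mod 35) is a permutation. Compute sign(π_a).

-1

Orbit of 23 under x↦23x: [23, 4, 22, 16, 18, 29, 2]… (length divides ord_35(23)).
The orbit structure of x ↦ 23x mod 35: 6 orbits of sizes [12, 12, 4, 3, 3, 1].
With 6 cycles on 35 points, sign = (−1)^{35−6} = -1.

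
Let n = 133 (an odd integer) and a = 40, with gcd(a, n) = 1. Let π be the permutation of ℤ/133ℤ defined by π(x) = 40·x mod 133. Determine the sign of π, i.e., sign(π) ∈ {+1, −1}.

+1

Orbit of 27 under x↦40x: [27, 16, 108, 64, 33, 123, 132]… (length divides ord_133(40)).
Decompose π into cycles: lengths [18, 18, 18, 18, 18, 18, 18, 6, 1] (9 cycles, including the fixed point 0).
n − c = 133 − 9 = 124; sign = (−1)^124 = +1.
Zolotarev: (40|133) = +1, matching the cycle-count sign.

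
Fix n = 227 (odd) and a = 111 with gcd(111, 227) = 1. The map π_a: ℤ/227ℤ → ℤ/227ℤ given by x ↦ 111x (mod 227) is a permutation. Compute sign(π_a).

Trace 16: π^k(16) = [16, 187, 100, 204, 171, 140, 104] for k=0..6.
Decompose π into cycles: lengths [226, 1] (2 cycles, including the fixed point 0).
With 2 cycles on 227 points, sign = (−1)^{227−2} = -1.

-1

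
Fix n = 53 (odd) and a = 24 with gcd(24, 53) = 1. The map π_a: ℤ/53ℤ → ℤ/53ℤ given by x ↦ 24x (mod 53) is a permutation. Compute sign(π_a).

Start at x=49: 49 → 10 → 28 → 36 → 16 → 13 → 47 → … (one orbit).
Decompose π into cycles: lengths [13, 13, 13, 13, 1] (5 cycles, including the fixed point 0).
With 5 cycles on 53 points, sign = (−1)^{53−5} = +1.

+1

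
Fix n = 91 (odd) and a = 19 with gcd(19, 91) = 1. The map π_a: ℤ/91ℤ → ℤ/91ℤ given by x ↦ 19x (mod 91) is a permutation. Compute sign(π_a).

+1

Orbit of 81 under x↦19x: [81, 83, 30, 24, 1, 19, 88]… (length divides ord_91(19)).
9 cycles of lengths [12, 12, 12, 12, 12, 12, 12, 6, 1].
9 cycles on 91: each ℓ→(−1)^(ℓ−1), product (−1)^82 = +1.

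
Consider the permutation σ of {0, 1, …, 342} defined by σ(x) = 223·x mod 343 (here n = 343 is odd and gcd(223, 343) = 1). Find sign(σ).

Trace 272: π^k(272) = [272, 288, 83, 330, 188, 78, 244] for k=0..6.
Cycle lengths of π_223 on ℤ/343ℤ: [98, 98, 98, 14, 14, 14, 2, 2, 2, 1]; 10 cycles in total.
With 10 cycles on 343 points, sign = (−1)^{343−10} = -1.

-1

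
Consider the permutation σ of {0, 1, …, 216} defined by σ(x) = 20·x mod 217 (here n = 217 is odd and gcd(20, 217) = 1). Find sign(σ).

-1

Trace 195: π^k(195) = [195, 211, 97, 204, 174, 8, 160] for k=0..6.
Decompose π into cycles: lengths [30, 30, 30, 30, 30, 30, 15, 15, 2, 2, 2, 1] (12 cycles, including the fixed point 0).
Σ(ℓ_i−1) = 217−12 = 205; sign = (−1)^205 = -1.
The Jacobi symbol (20|217) = -1 (Zolotarev) agrees.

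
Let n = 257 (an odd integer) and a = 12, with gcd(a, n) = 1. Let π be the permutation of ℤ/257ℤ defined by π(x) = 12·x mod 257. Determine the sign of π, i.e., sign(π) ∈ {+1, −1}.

-1

Start at x=187: 187 → 188 → 200 → 87 → 16 → 192 → 248 → … (one orbit).
Cycle lengths of π_12 on ℤ/257ℤ: [256, 1]; 2 cycles in total.
257 − 2 = 255 transpositions; sign(π) = (−1)^255 = -1.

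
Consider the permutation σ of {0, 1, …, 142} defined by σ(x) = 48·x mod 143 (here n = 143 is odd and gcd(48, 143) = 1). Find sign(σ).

+1

Orbit of 113 under x↦48x: [113, 133, 92, 126, 42, 14, 100]… (length divides ord_143(48)).
π_48 has 15 disjoint cycles with lengths [15, 15, 15, 15, 15, 15, 15, 15, 5, 5, 3, 3, 3, 3, 1] on {0,…,142}.
n − c = 143 − 15 = 128; sign = (−1)^128 = +1.
(48|143)_J = +1 (Zolotarev's lemma cross-check).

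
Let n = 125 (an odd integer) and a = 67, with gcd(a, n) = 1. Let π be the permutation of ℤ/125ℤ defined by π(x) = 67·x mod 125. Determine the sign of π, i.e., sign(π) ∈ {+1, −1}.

-1

Orbit of 113 under x↦67x: [113, 71, 7, 94, 48, 91, 97]… (length divides ord_125(67)).
π_67 has 4 disjoint cycles with lengths [100, 20, 4, 1] on {0,…,124}.
Σ(ℓ_i−1) = 125−4 = 121; sign = (−1)^121 = -1.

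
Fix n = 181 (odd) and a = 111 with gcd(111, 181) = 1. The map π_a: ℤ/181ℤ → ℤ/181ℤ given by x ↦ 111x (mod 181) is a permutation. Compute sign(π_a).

Orbit of 38 under x↦111x: [38, 55, 132, 172, 87, 64, 45]… (length divides ord_181(111)).
3 cycles of lengths [90, 90, 1].
With 3 cycles on 181 points, sign = (−1)^{181−3} = +1.

+1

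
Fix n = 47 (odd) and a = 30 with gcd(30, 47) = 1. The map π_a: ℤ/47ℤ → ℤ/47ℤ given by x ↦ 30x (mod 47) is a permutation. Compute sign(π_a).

Orbit of 12 under x↦30x: [12, 31, 37, 29, 24, 15, 27]… (length divides ord_47(30)).
Cycle lengths of π_30 on ℤ/47ℤ: [46, 1]; 2 cycles in total.
47 − 2 = 45 transpositions; sign(π) = (−1)^45 = -1.
Zolotarev: (30|47) = -1, matching the cycle-count sign.

-1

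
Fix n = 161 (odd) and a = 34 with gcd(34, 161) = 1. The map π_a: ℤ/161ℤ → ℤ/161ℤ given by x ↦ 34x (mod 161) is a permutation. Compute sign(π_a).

+1

Orbit of 29 under x↦34x: [29, 20, 36, 97, 78, 76, 8]… (length divides ord_161(34)).
Cycle type of π: 22×7 + 2×3 + 1; total 11 cycles.
11 cycles on 161: each ℓ→(−1)^(ℓ−1), product (−1)^150 = +1.
Zolotarev: (34|161) = +1, matching the cycle-count sign.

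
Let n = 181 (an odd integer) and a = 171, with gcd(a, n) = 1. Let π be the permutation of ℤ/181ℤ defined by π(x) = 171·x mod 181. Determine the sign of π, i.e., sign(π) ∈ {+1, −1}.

Trace 91: π^k(91) = [91, 176, 50, 43, 113, 137, 78] for k=0..6.
Decompose π into cycles: lengths [180, 1] (2 cycles, including the fixed point 0).
With 2 cycles on 181 points, sign = (−1)^{181−2} = -1.
The Jacobi symbol (171|181) = -1 (Zolotarev) agrees.

-1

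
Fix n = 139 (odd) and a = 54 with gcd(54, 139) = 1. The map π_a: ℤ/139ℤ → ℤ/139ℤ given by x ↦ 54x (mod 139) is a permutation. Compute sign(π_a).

Trace 7: π^k(7) = [7, 100, 118, 117, 63, 66, 89] for k=0..6.
Cycle lengths of π_54 on ℤ/139ℤ: [69, 69, 1]; 3 cycles in total.
n − c = 139 − 3 = 136; sign = (−1)^136 = +1.
Via Zolotarev, sign(π_{54}) = (54|139) = +1.

+1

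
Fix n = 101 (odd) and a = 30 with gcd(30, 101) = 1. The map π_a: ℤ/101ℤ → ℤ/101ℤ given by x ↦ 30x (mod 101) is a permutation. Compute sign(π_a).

Start at x=68: 68 → 20 → 95 → 22 → 54 → 4 → 19 → … (one orbit).
Decompose π into cycles: lengths [50, 50, 1] (3 cycles, including the fixed point 0).
With 3 cycles on 101 points, sign = (−1)^{101−3} = +1.

+1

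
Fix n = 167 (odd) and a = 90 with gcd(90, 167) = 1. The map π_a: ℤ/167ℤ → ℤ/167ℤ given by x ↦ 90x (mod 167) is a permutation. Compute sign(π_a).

-1

Orbit of 59 under x↦90x: [59, 133, 113, 150, 140, 75, 70]… (length divides ord_167(90)).
The orbit structure of x ↦ 90x mod 167: 2 orbits of sizes [166, 1].
n − c = 167 − 2 = 165; sign = (−1)^165 = -1.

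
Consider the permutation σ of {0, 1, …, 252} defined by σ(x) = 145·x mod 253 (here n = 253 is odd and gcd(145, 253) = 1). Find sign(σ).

Orbit of 82 under x↦145x: [82, 252, 108, 227, 25, 83, 144]… (length divides ord_253(145)).
The orbit structure of x ↦ 145x mod 253: 5 orbits of sizes [110, 110, 22, 10, 1].
n − c = 253 − 5 = 248; sign = (−1)^248 = +1.
Check: (145/253) = +1 by Zolotarev.

+1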